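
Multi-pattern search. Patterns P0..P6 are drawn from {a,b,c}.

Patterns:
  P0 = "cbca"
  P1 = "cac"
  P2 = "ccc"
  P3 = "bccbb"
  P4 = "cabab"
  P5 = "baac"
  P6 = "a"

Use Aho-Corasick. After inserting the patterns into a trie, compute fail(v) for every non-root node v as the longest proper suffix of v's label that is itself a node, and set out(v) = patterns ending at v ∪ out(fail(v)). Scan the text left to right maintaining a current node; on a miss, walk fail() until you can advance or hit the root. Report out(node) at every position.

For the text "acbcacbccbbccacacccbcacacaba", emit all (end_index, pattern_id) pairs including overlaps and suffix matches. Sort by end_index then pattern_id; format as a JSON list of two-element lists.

Build automaton:
Trie nodes:
  n0 'ε': a→20 b→9 c→1
  n1 'c': a→5 b→2 c→7
  n2 'cb': c→3
  n3 'cbc': a→4
  n4 'cbca': ·  [P0 ends]
  n5 'ca': b→14 c→6
  n6 'cac': ·  [P1 ends]
  n7 'cc': c→8
  n8 'ccc': ·  [P2 ends]
  n9 'b': a→17 c→10
  n10 'bc': c→11
  n11 'bcc': b→12
  n12 'bccb': b→13
  n13 'bccbb': ·  [P3 ends]
  n14 'cab': a→15
  n15 'caba': b→16
  n16 'cabab': ·  [P4 ends]
  n17 'ba': a→18
  n18 'baa': c→19
  n19 'baac': ·  [P5 ends]
  n20 'a': ·  [P6 ends]

Failure links (BFS by depth):
  n1('c'): parent n0 fail=0; on 'c' 0 → fail=0;  out ∅∪∅=∅
  n9('b'): parent n0 fail=0; on 'b' 0 → fail=0;  out ∅∪∅=∅
  n20('a'): parent n0 fail=0; on 'a' 0 → fail=0;  out {6}∪∅={6}
  n2('cb'): parent n1 fail=0; on 'b' 0 → fail=9;  out ∅∪∅=∅
  n5('ca'): parent n1 fail=0; on 'a' 0 → fail=20;  out ∅∪{6}={6}
  n7('cc'): parent n1 fail=0; on 'c' 0 → fail=1;  out ∅∪∅=∅
  n10('bc'): parent n9 fail=0; on 'c' 0 → fail=1;  out ∅∪∅=∅
  n17('ba'): parent n9 fail=0; on 'a' 0 → fail=20;  out ∅∪{6}={6}
  n3('cbc'): parent n2 fail=9; on 'c' 9 → fail=10;  out ∅∪∅=∅
  n6('cac'): parent n5 fail=20; on 'c' 20→0 → fail=1;  out {1}∪∅={1}
  n8('ccc'): parent n7 fail=1; on 'c' 1 → fail=7;  out {2}∪∅={2}
  n11('bcc'): parent n10 fail=1; on 'c' 1 → fail=7;  out ∅∪∅=∅
  n14('cab'): parent n5 fail=20; on 'b' 20→0 → fail=9;  out ∅∪∅=∅
  n18('baa'): parent n17 fail=20; on 'a' 20→0 → fail=20;  out ∅∪{6}={6}
  n4('cbca'): parent n3 fail=10; on 'a' 10→1 → fail=5;  out {0}∪{6}={0,6}
  n12('bccb'): parent n11 fail=7; on 'b' 7→1 → fail=2;  out ∅∪∅=∅
  n15('caba'): parent n14 fail=9; on 'a' 9 → fail=17;  out ∅∪{6}={6}
  n19('baac'): parent n18 fail=20; on 'c' 20→0 → fail=1;  out {5}∪∅={5}
  n13('bccbb'): parent n12 fail=2; on 'b' 2→9→0 → fail=9;  out {3}∪∅={3}
  n16('cabab'): parent n15 fail=17; on 'b' 17→20→0 → fail=9;  out {4}∪∅={4}

Run:
[0] read 'a'  n0⇒n20  → match P6@[0:0]
[1] read 'c'  n20⇒n1 (fail-walked)
[2] read 'b'  n1⇒n2
[3] read 'c'  n2⇒n3
[4] read 'a'  n3⇒n4  → match P0@[1:4],P6@[4:4]
[5] read 'c'  n4⇒n6 (fail-walked)  → match P1@[3:5]
[6] read 'b'  n6⇒n2 (fail-walked)
[7] read 'c'  n2⇒n3
[8] read 'c'  n3⇒n11 (fail-walked)
[9] read 'b'  n11⇒n12
[10] read 'b'  n12⇒n13  → match P3@[6:10]
[11] read 'c'  n13⇒n10 (fail-walked)
[12] read 'c'  n10⇒n11
[13] read 'a'  n11⇒n5 (fail-walked)  → match P6@[13:13]
[14] read 'c'  n5⇒n6  → match P1@[12:14]
[15] read 'a'  n6⇒n5 (fail-walked)  → match P6@[15:15]
[16] read 'c'  n5⇒n6  → match P1@[14:16]
[17] read 'c'  n6⇒n7 (fail-walked)
[18] read 'c'  n7⇒n8  → match P2@[16:18]
[19] read 'b'  n8⇒n2 (fail-walked)
[20] read 'c'  n2⇒n3
[21] read 'a'  n3⇒n4  → match P0@[18:21],P6@[21:21]
[22] read 'c'  n4⇒n6 (fail-walked)  → match P1@[20:22]
[23] read 'a'  n6⇒n5 (fail-walked)  → match P6@[23:23]
[24] read 'c'  n5⇒n6  → match P1@[22:24]
[25] read 'a'  n6⇒n5 (fail-walked)  → match P6@[25:25]
[26] read 'b'  n5⇒n14
[27] read 'a'  n14⇒n15  → match P6@[27:27]

Matches: [[0,6],[4,0],[4,6],[5,1],[10,3],[13,6],[14,1],[15,6],[16,1],[18,2],[21,0],[21,6],[22,1],[23,6],[24,1],[25,6],[27,6]]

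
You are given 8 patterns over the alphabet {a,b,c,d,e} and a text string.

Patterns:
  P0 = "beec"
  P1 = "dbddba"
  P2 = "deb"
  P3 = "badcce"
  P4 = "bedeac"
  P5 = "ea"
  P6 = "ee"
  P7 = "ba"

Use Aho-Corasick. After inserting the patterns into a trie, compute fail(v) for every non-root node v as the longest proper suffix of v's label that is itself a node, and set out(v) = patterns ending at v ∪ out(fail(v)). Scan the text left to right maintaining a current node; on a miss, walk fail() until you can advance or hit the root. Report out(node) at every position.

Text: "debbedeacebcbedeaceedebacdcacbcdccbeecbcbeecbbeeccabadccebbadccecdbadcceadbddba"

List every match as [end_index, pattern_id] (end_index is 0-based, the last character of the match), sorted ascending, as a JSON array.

Build:
Trie nodes:
  0='ε' goto b→1 d→5 e→22
  1='b' goto a→13 e→2
  2='be' goto d→18 e→3
  3='bee' goto c→4
  4='beec' goto ·  ←P0
  5='d' goto b→6 e→11
  6='db' goto d→7
  7='dbd' goto d→8
  8='dbdd' goto b→9
  9='dbddb' goto a→10
  10='dbddba' goto ·  ←P1
  11='de' goto b→12
  12='deb' goto ·  ←P2
  13='ba' goto d→14  ←P7
  14='bad' goto c→15
  15='badc' goto c→16
  16='badcc' goto e→17
  17='badcce' goto ·  ←P3
  18='bed' goto e→19
  19='bede' goto a→20
  20='bedea' goto c→21
  21='bedeac' goto ·  ←P4
  22='e' goto a→23 e→24
  23='ea' goto ·  ←P5
  24='ee' goto ·  ←P6

BFS fail/out derivation:
  fail(1) 'b': from fail(0)=0 chase 'b': 0 ⇒ 0;  out=∅∪out(0)=∅
  fail(5) 'd': from fail(0)=0 chase 'd': 0 ⇒ 0;  out=∅∪out(0)=∅
  fail(22) 'e': from fail(0)=0 chase 'e': 0 ⇒ 0;  out=∅∪out(0)=∅
  fail(2) 'be': from fail(1)=0 chase 'e': 0 ⇒ 22;  out=∅∪out(22)=∅
  fail(6) 'db': from fail(5)=0 chase 'b': 0 ⇒ 1;  out=∅∪out(1)=∅
  fail(11) 'de': from fail(5)=0 chase 'e': 0 ⇒ 22;  out=∅∪out(22)=∅
  fail(13) 'ba': from fail(1)=0 chase 'a': 0 ⇒ 0;  out={7}∪out(0)={7}
  fail(23) 'ea': from fail(22)=0 chase 'a': 0 ⇒ 0;  out={5}∪out(0)={5}
  fail(24) 'ee': from fail(22)=0 chase 'e': 0 ⇒ 22;  out={6}∪out(22)={6}
  fail(3) 'bee': from fail(2)=22 chase 'e': 22 ⇒ 24;  out=∅∪out(24)={6}
  fail(7) 'dbd': from fail(6)=1 chase 'd': 1→0 ⇒ 5;  out=∅∪out(5)=∅
  fail(12) 'deb': from fail(11)=22 chase 'b': 22→0 ⇒ 1;  out={2}∪out(1)={2}
  fail(14) 'bad': from fail(13)=0 chase 'd': 0 ⇒ 5;  out=∅∪out(5)=∅
  fail(18) 'bed': from fail(2)=22 chase 'd': 22→0 ⇒ 5;  out=∅∪out(5)=∅
  fail(4) 'beec': from fail(3)=24 chase 'c': 24→22→0 ⇒ 0;  out={0}∪out(0)={0}
  fail(8) 'dbdd': from fail(7)=5 chase 'd': 5→0 ⇒ 5;  out=∅∪out(5)=∅
  fail(15) 'badc': from fail(14)=5 chase 'c': 5→0 ⇒ 0;  out=∅∪out(0)=∅
  fail(19) 'bede': from fail(18)=5 chase 'e': 5 ⇒ 11;  out=∅∪out(11)=∅
  fail(9) 'dbddb': from fail(8)=5 chase 'b': 5 ⇒ 6;  out=∅∪out(6)=∅
  fail(16) 'badcc': from fail(15)=0 chase 'c': 0 ⇒ 0;  out=∅∪out(0)=∅
  fail(20) 'bedea': from fail(19)=11 chase 'a': 11→22 ⇒ 23;  out=∅∪out(23)={5}
  fail(10) 'dbddba': from fail(9)=6 chase 'a': 6→1 ⇒ 13;  out={1}∪out(13)={1,7}
  fail(17) 'badcce': from fail(16)=0 chase 'e': 0 ⇒ 22;  out={3}∪out(22)={3}
  fail(21) 'bedeac': from fail(20)=23 chase 'c': 23→0 ⇒ 0;  out={4}∪out(0)={4}

Text stream:
i=0 'd': node 0→5
i=1 'e': node 5→11
i=2 'b': node 11→12  ** P2@[0:2]
i=3 'b': node 12→1 (fail-walked)
i=4 'e': node 1→2
i=5 'd': node 2→18
i=6 'e': node 18→19
i=7 'a': node 19→20  ** P5@[6:7]
i=8 'c': node 20→21  ** P4@[3:8]
i=9 'e': node 21→22 (fail-walked)
i=10 'b': node 22→1 (fail-walked)
i=11 'c': node 1→0 (fail-walked)
i=12 'b': node 0→1
i=13 'e': node 1→2
i=14 'd': node 2→18
i=15 'e': node 18→19
i=16 'a': node 19→20  ** P5@[15:16]
i=17 'c': node 20→21  ** P4@[12:17]
i=18 'e': node 21→22 (fail-walked)
i=19 'e': node 22→24  ** P6@[18:19]
i=20 'd': node 24→5 (fail-walked)
i=21 'e': node 5→11
i=22 'b': node 11→12  ** P2@[20:22]
i=23 'a': node 12→13 (fail-walked)  ** P7@[22:23]
i=24 'c': node 13→0 (fail-walked)
i=25 'd': node 0→5
i=26 'c': node 5→0 (fail-walked)
i=27 'a': node 0→0
i=28 'c': node 0→0
i=29 'b': node 0→1
i=30 'c': node 1→0 (fail-walked)
i=31 'd': node 0→5
i=32 'c': node 5→0 (fail-walked)
i=33 'c': node 0→0
i=34 'b': node 0→1
i=35 'e': node 1→2
i=36 'e': node 2→3  ** P6@[35:36]
i=37 'c': node 3→4  ** P0@[34:37]
i=38 'b': node 4→1 (fail-walked)
i=39 'c': node 1→0 (fail-walked)
i=40 'b': node 0→1
i=41 'e': node 1→2
i=42 'e': node 2→3  ** P6@[41:42]
i=43 'c': node 3→4  ** P0@[40:43]
i=44 'b': node 4→1 (fail-walked)
i=45 'b': node 1→1 (fail-walked)
i=46 'e': node 1→2
i=47 'e': node 2→3  ** P6@[46:47]
i=48 'c': node 3→4  ** P0@[45:48]
i=49 'c': node 4→0 (fail-walked)
i=50 'a': node 0→0
i=51 'b': node 0→1
i=52 'a': node 1→13  ** P7@[51:52]
i=53 'd': node 13→14
i=54 'c': node 14→15
i=55 'c': node 15→16
i=56 'e': node 16→17  ** P3@[51:56]
i=57 'b': node 17→1 (fail-walked)
i=58 'b': node 1→1 (fail-walked)
i=59 'a': node 1→13  ** P7@[58:59]
i=60 'd': node 13→14
i=61 'c': node 14→15
i=62 'c': node 15→16
i=63 'e': node 16→17  ** P3@[58:63]
i=64 'c': node 17→0 (fail-walked)
i=65 'd': node 0→5
i=66 'b': node 5→6
i=67 'a': node 6→13 (fail-walked)  ** P7@[66:67]
i=68 'd': node 13→14
i=69 'c': node 14→15
i=70 'c': node 15→16
i=71 'e': node 16→17  ** P3@[66:71]
i=72 'a': node 17→23 (fail-walked)  ** P5@[71:72]
i=73 'd': node 23→5 (fail-walked)
i=74 'b': node 5→6
i=75 'd': node 6→7
i=76 'd': node 7→8
i=77 'b': node 8→9
i=78 'a': node 9→10  ** P1@[73:78],P7@[77:78]

Matches: [[2,2],[7,5],[8,4],[16,5],[17,4],[19,6],[22,2],[23,7],[36,6],[37,0],[42,6],[43,0],[47,6],[48,0],[52,7],[56,3],[59,7],[63,3],[67,7],[71,3],[72,5],[78,1],[78,7]]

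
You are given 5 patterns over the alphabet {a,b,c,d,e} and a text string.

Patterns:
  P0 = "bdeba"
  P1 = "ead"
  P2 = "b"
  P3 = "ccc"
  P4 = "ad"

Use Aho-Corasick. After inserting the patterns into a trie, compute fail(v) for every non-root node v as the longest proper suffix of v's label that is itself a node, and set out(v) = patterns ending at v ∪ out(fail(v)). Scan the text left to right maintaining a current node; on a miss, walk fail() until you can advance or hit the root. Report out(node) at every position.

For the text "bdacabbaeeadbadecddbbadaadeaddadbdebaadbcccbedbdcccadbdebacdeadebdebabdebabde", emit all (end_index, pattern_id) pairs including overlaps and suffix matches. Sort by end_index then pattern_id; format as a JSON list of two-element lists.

Build:
Trie nodes:
  n0 'ε': a→12 b→1 c→9 e→6
  n1 'b': d→2  [P2 ends]
  n2 'bd': e→3
  n3 'bde': b→4
  n4 'bdeb': a→5
  n5 'bdeba': ·  [P0 ends]
  n6 'e': a→7
  n7 'ea': d→8
  n8 'ead': ·  [P1 ends]
  n9 'c': c→10
  n10 'cc': c→11
  n11 'ccc': ·  [P3 ends]
  n12 'a': d→13
  n13 'ad': ·  [P4 ends]

BFS fail/out derivation:
  n1('b'): parent n0 fail=0; on 'b' 0 → fail=0;  out {2}∪∅={2}
  n6('e'): parent n0 fail=0; on 'e' 0 → fail=0;  out ∅∪∅=∅
  n9('c'): parent n0 fail=0; on 'c' 0 → fail=0;  out ∅∪∅=∅
  n12('a'): parent n0 fail=0; on 'a' 0 → fail=0;  out ∅∪∅=∅
  n2('bd'): parent n1 fail=0; on 'd' 0 → fail=0;  out ∅∪∅=∅
  n7('ea'): parent n6 fail=0; on 'a' 0 → fail=12;  out ∅∪∅=∅
  n10('cc'): parent n9 fail=0; on 'c' 0 → fail=9;  out ∅∪∅=∅
  n13('ad'): parent n12 fail=0; on 'd' 0 → fail=0;  out {4}∪∅={4}
  n3('bde'): parent n2 fail=0; on 'e' 0 → fail=6;  out ∅∪∅=∅
  n8('ead'): parent n7 fail=12; on 'd' 12 → fail=13;  out {1}∪{4}={1,4}
  n11('ccc'): parent n10 fail=9; on 'c' 9 → fail=10;  out {3}∪∅={3}
  n4('bdeb'): parent n3 fail=6; on 'b' 6→0 → fail=1;  out ∅∪{2}={2}
  n5('bdeba'): parent n4 fail=1; on 'a' 1→0 → fail=12;  out {0}∪∅={0}

Run:
[0] read 'b'  n0⇒n1  → match P2@[0:0]
[1] read 'd'  n1⇒n2
[2] read 'a'  n2⇒n12 ·f
[3] read 'c'  n12⇒n9 ·f
[4] read 'a'  n9⇒n12 ·f
[5] read 'b'  n12⇒n1 ·f  → match P2@[5:5]
[6] read 'b'  n1⇒n1 ·f  → match P2@[6:6]
[7] read 'a'  n1⇒n12 ·f
[8] read 'e'  n12⇒n6 ·f
[9] read 'e'  n6⇒n6 ·f
[10] read 'a'  n6⇒n7
[11] read 'd'  n7⇒n8  → match P1@[9:11],P4@[10:11]
[12] read 'b'  n8⇒n1 ·f  → match P2@[12:12]
[13] read 'a'  n1⇒n12 ·f
[14] read 'd'  n12⇒n13  → match P4@[13:14]
[15] read 'e'  n13⇒n6 ·f
[16] read 'c'  n6⇒n9 ·f
[17] read 'd'  n9⇒n0 ·f
[18] read 'd'  n0⇒n0
[19] read 'b'  n0⇒n1  → match P2@[19:19]
[20] read 'b'  n1⇒n1 ·f  → match P2@[20:20]
[21] read 'a'  n1⇒n12 ·f
[22] read 'd'  n12⇒n13  → match P4@[21:22]
[23] read 'a'  n13⇒n12 ·f
[24] read 'a'  n12⇒n12 ·f
[25] read 'd'  n12⇒n13  → match P4@[24:25]
[26] read 'e'  n13⇒n6 ·f
[27] read 'a'  n6⇒n7
[28] read 'd'  n7⇒n8  → match P1@[26:28],P4@[27:28]
[29] read 'd'  n8⇒n0 ·f
[30] read 'a'  n0⇒n12
[31] read 'd'  n12⇒n13  → match P4@[30:31]
[32] read 'b'  n13⇒n1 ·f  → match P2@[32:32]
[33] read 'd'  n1⇒n2
[34] read 'e'  n2⇒n3
[35] read 'b'  n3⇒n4  → match P2@[35:35]
[36] read 'a'  n4⇒n5  → match P0@[32:36]
[37] read 'a'  n5⇒n12 ·f
[38] read 'd'  n12⇒n13  → match P4@[37:38]
[39] read 'b'  n13⇒n1 ·f  → match P2@[39:39]
[40] read 'c'  n1⇒n9 ·f
[41] read 'c'  n9⇒n10
[42] read 'c'  n10⇒n11  → match P3@[40:42]
[43] read 'b'  n11⇒n1 ·f  → match P2@[43:43]
[44] read 'e'  n1⇒n6 ·f
[45] read 'd'  n6⇒n0 ·f
[46] read 'b'  n0⇒n1  → match P2@[46:46]
[47] read 'd'  n1⇒n2
[48] read 'c'  n2⇒n9 ·f
[49] read 'c'  n9⇒n10
[50] read 'c'  n10⇒n11  → match P3@[48:50]
[51] read 'a'  n11⇒n12 ·f
[52] read 'd'  n12⇒n13  → match P4@[51:52]
[53] read 'b'  n13⇒n1 ·f  → match P2@[53:53]
[54] read 'd'  n1⇒n2
[55] read 'e'  n2⇒n3
[56] read 'b'  n3⇒n4  → match P2@[56:56]
[57] read 'a'  n4⇒n5  → match P0@[53:57]
[58] read 'c'  n5⇒n9 ·f
[59] read 'd'  n9⇒n0 ·f
[60] read 'e'  n0⇒n6
[61] read 'a'  n6⇒n7
[62] read 'd'  n7⇒n8  → match P1@[60:62],P4@[61:62]
[63] read 'e'  n8⇒n6 ·f
[64] read 'b'  n6⇒n1 ·f  → match P2@[64:64]
[65] read 'd'  n1⇒n2
[66] read 'e'  n2⇒n3
[67] read 'b'  n3⇒n4  → match P2@[67:67]
[68] read 'a'  n4⇒n5  → match P0@[64:68]
[69] read 'b'  n5⇒n1 ·f  → match P2@[69:69]
[70] read 'd'  n1⇒n2
[71] read 'e'  n2⇒n3
[72] read 'b'  n3⇒n4  → match P2@[72:72]
[73] read 'a'  n4⇒n5  → match P0@[69:73]
[74] read 'b'  n5⇒n1 ·f  → match P2@[74:74]
[75] read 'd'  n1⇒n2
[76] read 'e'  n2⇒n3

All matches (sorted): [[0,2],[5,2],[6,2],[11,1],[11,4],[12,2],[14,4],[19,2],[20,2],[22,4],[25,4],[28,1],[28,4],[31,4],[32,2],[35,2],[36,0],[38,4],[39,2],[42,3],[43,2],[46,2],[50,3],[52,4],[53,2],[56,2],[57,0],[62,1],[62,4],[64,2],[67,2],[68,0],[69,2],[72,2],[73,0],[74,2]]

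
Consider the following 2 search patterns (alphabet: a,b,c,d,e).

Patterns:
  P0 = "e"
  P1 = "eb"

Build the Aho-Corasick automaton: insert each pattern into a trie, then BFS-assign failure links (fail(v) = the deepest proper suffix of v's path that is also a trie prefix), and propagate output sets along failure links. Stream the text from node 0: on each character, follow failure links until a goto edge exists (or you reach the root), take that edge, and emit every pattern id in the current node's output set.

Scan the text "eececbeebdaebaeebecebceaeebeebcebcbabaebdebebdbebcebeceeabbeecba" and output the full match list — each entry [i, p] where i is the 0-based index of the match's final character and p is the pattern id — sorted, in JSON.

Build:
Trie nodes:
  n0 'ε': e→1
  n1 'e': b→2  [P0 ends]
  n2 'eb': ·  [P1 ends]

BFS fail/out derivation:
  n1('e'): parent n0 fail=0; on 'e' 0 → fail=0;  out {0}∪∅={0}
  n2('eb'): parent n1 fail=0; on 'b' 0 → fail=0;  out {1}∪∅={1}

Text stream:
i=0 'e': node 0→1  → match P0@[0:0]
i=1 'e': node 1→1 (fail-walked)  → match P0@[1:1]
i=2 'c': node 1→0 (fail-walked)
i=3 'e': node 0→1  → match P0@[3:3]
i=4 'c': node 1→0 (fail-walked)
i=5 'b': node 0→0
i=6 'e': node 0→1  → match P0@[6:6]
i=7 'e': node 1→1 (fail-walked)  → match P0@[7:7]
i=8 'b': node 1→2  → match P1@[7:8]
i=9 'd': node 2→0 (fail-walked)
i=10 'a': node 0→0
i=11 'e': node 0→1  → match P0@[11:11]
i=12 'b': node 1→2  → match P1@[11:12]
i=13 'a': node 2→0 (fail-walked)
i=14 'e': node 0→1  → match P0@[14:14]
i=15 'e': node 1→1 (fail-walked)  → match P0@[15:15]
i=16 'b': node 1→2  → match P1@[15:16]
i=17 'e': node 2→1 (fail-walked)  → match P0@[17:17]
i=18 'c': node 1→0 (fail-walked)
i=19 'e': node 0→1  → match P0@[19:19]
i=20 'b': node 1→2  → match P1@[19:20]
i=21 'c': node 2→0 (fail-walked)
i=22 'e': node 0→1  → match P0@[22:22]
i=23 'a': node 1→0 (fail-walked)
i=24 'e': node 0→1  → match P0@[24:24]
i=25 'e': node 1→1 (fail-walked)  → match P0@[25:25]
i=26 'b': node 1→2  → match P1@[25:26]
i=27 'e': node 2→1 (fail-walked)  → match P0@[27:27]
i=28 'e': node 1→1 (fail-walked)  → match P0@[28:28]
i=29 'b': node 1→2  → match P1@[28:29]
i=30 'c': node 2→0 (fail-walked)
i=31 'e': node 0→1  → match P0@[31:31]
i=32 'b': node 1→2  → match P1@[31:32]
i=33 'c': node 2→0 (fail-walked)
i=34 'b': node 0→0
i=35 'a': node 0→0
i=36 'b': node 0→0
i=37 'a': node 0→0
i=38 'e': node 0→1  → match P0@[38:38]
i=39 'b': node 1→2  → match P1@[38:39]
i=40 'd': node 2→0 (fail-walked)
i=41 'e': node 0→1  → match P0@[41:41]
i=42 'b': node 1→2  → match P1@[41:42]
i=43 'e': node 2→1 (fail-walked)  → match P0@[43:43]
i=44 'b': node 1→2  → match P1@[43:44]
i=45 'd': node 2→0 (fail-walked)
i=46 'b': node 0→0
i=47 'e': node 0→1  → match P0@[47:47]
i=48 'b': node 1→2  → match P1@[47:48]
i=49 'c': node 2→0 (fail-walked)
i=50 'e': node 0→1  → match P0@[50:50]
i=51 'b': node 1→2  → match P1@[50:51]
i=52 'e': node 2→1 (fail-walked)  → match P0@[52:52]
i=53 'c': node 1→0 (fail-walked)
i=54 'e': node 0→1  → match P0@[54:54]
i=55 'e': node 1→1 (fail-walked)  → match P0@[55:55]
i=56 'a': node 1→0 (fail-walked)
i=57 'b': node 0→0
i=58 'b': node 0→0
i=59 'e': node 0→1  → match P0@[59:59]
i=60 'e': node 1→1 (fail-walked)  → match P0@[60:60]
i=61 'c': node 1→0 (fail-walked)
i=62 'b': node 0→0
i=63 'a': node 0→0

All matches (sorted): [[0,0],[1,0],[3,0],[6,0],[7,0],[8,1],[11,0],[12,1],[14,0],[15,0],[16,1],[17,0],[19,0],[20,1],[22,0],[24,0],[25,0],[26,1],[27,0],[28,0],[29,1],[31,0],[32,1],[38,0],[39,1],[41,0],[42,1],[43,0],[44,1],[47,0],[48,1],[50,0],[51,1],[52,0],[54,0],[55,0],[59,0],[60,0]]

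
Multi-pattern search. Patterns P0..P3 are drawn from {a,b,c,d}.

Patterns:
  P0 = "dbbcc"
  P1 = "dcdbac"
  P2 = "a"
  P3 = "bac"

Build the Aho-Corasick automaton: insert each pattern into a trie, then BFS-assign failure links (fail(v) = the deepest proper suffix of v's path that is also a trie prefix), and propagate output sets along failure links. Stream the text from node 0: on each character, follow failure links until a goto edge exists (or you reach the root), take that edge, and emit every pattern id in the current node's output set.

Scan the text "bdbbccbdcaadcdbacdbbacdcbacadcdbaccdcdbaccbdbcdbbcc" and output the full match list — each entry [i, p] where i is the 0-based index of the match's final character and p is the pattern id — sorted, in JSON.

Construct AC machine:
Trie nodes:
  0='ε' goto a→11 b→12 d→1
  1='d' goto b→2 c→6
  2='db' goto b→3
  3='dbb' goto c→4
  4='dbbc' goto c→5
  5='dbbcc' goto ·  [P0 ends]
  6='dc' goto d→7
  7='dcd' goto b→8
  8='dcdb' goto a→9
  9='dcdba' goto c→10
  10='dcdbac' goto ·  [P1 ends]
  11='a' goto ·  [P2 ends]
  12='b' goto a→13
  13='ba' goto c→14
  14='bac' goto ·  [P3 ends]

Failure links (BFS by depth):
  n1('d'): parent n0 fail=0; on 'd' 0 → fail=0;  out ∅∪∅=∅
  n11('a'): parent n0 fail=0; on 'a' 0 → fail=0;  out {2}∪∅={2}
  n12('b'): parent n0 fail=0; on 'b' 0 → fail=0;  out ∅∪∅=∅
  n2('db'): parent n1 fail=0; on 'b' 0 → fail=12;  out ∅∪∅=∅
  n6('dc'): parent n1 fail=0; on 'c' 0 → fail=0;  out ∅∪∅=∅
  n13('ba'): parent n12 fail=0; on 'a' 0 → fail=11;  out ∅∪{2}={2}
  n3('dbb'): parent n2 fail=12; on 'b' 12→0 → fail=12;  out ∅∪∅=∅
  n7('dcd'): parent n6 fail=0; on 'd' 0 → fail=1;  out ∅∪∅=∅
  n14('bac'): parent n13 fail=11; on 'c' 11→0 → fail=0;  out {3}∪∅={3}
  n4('dbbc'): parent n3 fail=12; on 'c' 12→0 → fail=0;  out ∅∪∅=∅
  n8('dcdb'): parent n7 fail=1; on 'b' 1 → fail=2;  out ∅∪∅=∅
  n5('dbbcc'): parent n4 fail=0; on 'c' 0 → fail=0;  out {0}∪∅={0}
  n9('dcdba'): parent n8 fail=2; on 'a' 2→12 → fail=13;  out ∅∪{2}={2}
  n10('dcdbac'): parent n9 fail=13; on 'c' 13 → fail=14;  out {1}∪{3}={1,3}

Text stream:
pos 0 'b': at 12
pos 1 'd': at 1 ·f
pos 2 'b': at 2
pos 3 'b': at 3
pos 4 'c': at 4
pos 5 'c': at 5  → match P0@[1:5]
pos 6 'b': at 12 ·f
pos 7 'd': at 1 ·f
pos 8 'c': at 6
pos 9 'a': at 11 ·f  → match P2@[9:9]
pos 10 'a': at 11 ·f  → match P2@[10:10]
pos 11 'd': at 1 ·f
pos 12 'c': at 6
pos 13 'd': at 7
pos 14 'b': at 8
pos 15 'a': at 9  → match P2@[15:15]
pos 16 'c': at 10  → match P1@[11:16],P3@[14:16]
pos 17 'd': at 1 ·f
pos 18 'b': at 2
pos 19 'b': at 3
pos 20 'a': at 13 ·f  → match P2@[20:20]
pos 21 'c': at 14  → match P3@[19:21]
pos 22 'd': at 1 ·f
pos 23 'c': at 6
pos 24 'b': at 12 ·f
pos 25 'a': at 13  → match P2@[25:25]
pos 26 'c': at 14  → match P3@[24:26]
pos 27 'a': at 11 ·f  → match P2@[27:27]
pos 28 'd': at 1 ·f
pos 29 'c': at 6
pos 30 'd': at 7
pos 31 'b': at 8
pos 32 'a': at 9  → match P2@[32:32]
pos 33 'c': at 10  → match P1@[28:33],P3@[31:33]
pos 34 'c': at 0 ·f
pos 35 'd': at 1
pos 36 'c': at 6
pos 37 'd': at 7
pos 38 'b': at 8
pos 39 'a': at 9  → match P2@[39:39]
pos 40 'c': at 10  → match P1@[35:40],P3@[38:40]
pos 41 'c': at 0 ·f
pos 42 'b': at 12
pos 43 'd': at 1 ·f
pos 44 'b': at 2
pos 45 'c': at 0 ·f
pos 46 'd': at 1
pos 47 'b': at 2
pos 48 'b': at 3
pos 49 'c': at 4
pos 50 'c': at 5  → match P0@[46:50]

Result: [[5,0],[9,2],[10,2],[15,2],[16,1],[16,3],[20,2],[21,3],[25,2],[26,3],[27,2],[32,2],[33,1],[33,3],[39,2],[40,1],[40,3],[50,0]]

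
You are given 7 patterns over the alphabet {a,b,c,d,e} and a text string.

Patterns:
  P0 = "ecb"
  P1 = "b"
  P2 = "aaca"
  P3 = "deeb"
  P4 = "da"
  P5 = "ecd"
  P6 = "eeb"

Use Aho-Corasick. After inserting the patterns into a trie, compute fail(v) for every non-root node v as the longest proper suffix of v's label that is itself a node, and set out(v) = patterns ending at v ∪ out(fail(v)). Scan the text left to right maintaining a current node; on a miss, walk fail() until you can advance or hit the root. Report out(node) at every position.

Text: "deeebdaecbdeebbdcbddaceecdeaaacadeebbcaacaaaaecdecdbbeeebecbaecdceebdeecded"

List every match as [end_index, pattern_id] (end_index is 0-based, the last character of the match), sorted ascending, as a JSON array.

Build automaton:
Trie nodes:
  n0 'ε': a→5 b→4 d→9 e→1
  n1 'e': c→2 e→15
  n2 'ec': b→3 d→14
  n3 'ecb': ·  ←P0
  n4 'b': ·  ←P1
  n5 'a': a→6
  n6 'aa': c→7
  n7 'aac': a→8
  n8 'aaca': ·  ←P2
  n9 'd': a→13 e→10
  n10 'de': e→11
  n11 'dee': b→12
  n12 'deeb': ·  ←P3
  n13 'da': ·  ←P4
  n14 'ecd': ·  ←P5
  n15 'ee': b→16
  n16 'eeb': ·  ←P6

BFS fail/out derivation:
  fail(1) 'e': from fail(0)=0 chase 'e': 0 ⇒ 0;  out=∅∪out(0)=∅
  fail(4) 'b': from fail(0)=0 chase 'b': 0 ⇒ 0;  out={1}∪out(0)={1}
  fail(5) 'a': from fail(0)=0 chase 'a': 0 ⇒ 0;  out=∅∪out(0)=∅
  fail(9) 'd': from fail(0)=0 chase 'd': 0 ⇒ 0;  out=∅∪out(0)=∅
  fail(2) 'ec': from fail(1)=0 chase 'c': 0 ⇒ 0;  out=∅∪out(0)=∅
  fail(6) 'aa': from fail(5)=0 chase 'a': 0 ⇒ 5;  out=∅∪out(5)=∅
  fail(10) 'de': from fail(9)=0 chase 'e': 0 ⇒ 1;  out=∅∪out(1)=∅
  fail(13) 'da': from fail(9)=0 chase 'a': 0 ⇒ 5;  out={4}∪out(5)={4}
  fail(15) 'ee': from fail(1)=0 chase 'e': 0 ⇒ 1;  out=∅∪out(1)=∅
  fail(3) 'ecb': from fail(2)=0 chase 'b': 0 ⇒ 4;  out={0}∪out(4)={0,1}
  fail(7) 'aac': from fail(6)=5 chase 'c': 5→0 ⇒ 0;  out=∅∪out(0)=∅
  fail(11) 'dee': from fail(10)=1 chase 'e': 1 ⇒ 15;  out=∅∪out(15)=∅
  fail(14) 'ecd': from fail(2)=0 chase 'd': 0 ⇒ 9;  out={5}∪out(9)={5}
  fail(16) 'eeb': from fail(15)=1 chase 'b': 1→0 ⇒ 4;  out={6}∪out(4)={1,6}
  fail(8) 'aaca': from fail(7)=0 chase 'a': 0 ⇒ 5;  out={2}∪out(5)={2}
  fail(12) 'deeb': from fail(11)=15 chase 'b': 15 ⇒ 16;  out={3}∪out(16)={1,3,6}

Scan:
pos 0 'd': at 9
pos 1 'e': at 10
pos 2 'e': at 11
pos 3 'e': at 15 (fail-walked)
pos 4 'b': at 16  emit P1@[4:4],P6@[2:4]
pos 5 'd': at 9 (fail-walked)
pos 6 'a': at 13  emit P4@[5:6]
pos 7 'e': at 1 (fail-walked)
pos 8 'c': at 2
pos 9 'b': at 3  emit P0@[7:9],P1@[9:9]
pos 10 'd': at 9 (fail-walked)
pos 11 'e': at 10
pos 12 'e': at 11
pos 13 'b': at 12  emit P1@[13:13],P3@[10:13],P6@[11:13]
pos 14 'b': at 4 (fail-walked)  emit P1@[14:14]
pos 15 'd': at 9 (fail-walked)
pos 16 'c': at 0 (fail-walked)
pos 17 'b': at 4  emit P1@[17:17]
pos 18 'd': at 9 (fail-walked)
pos 19 'd': at 9 (fail-walked)
pos 20 'a': at 13  emit P4@[19:20]
pos 21 'c': at 0 (fail-walked)
pos 22 'e': at 1
pos 23 'e': at 15
pos 24 'c': at 2 (fail-walked)
pos 25 'd': at 14  emit P5@[23:25]
pos 26 'e': at 10 (fail-walked)
pos 27 'a': at 5 (fail-walked)
pos 28 'a': at 6
pos 29 'a': at 6 (fail-walked)
pos 30 'c': at 7
pos 31 'a': at 8  emit P2@[28:31]
pos 32 'd': at 9 (fail-walked)
pos 33 'e': at 10
pos 34 'e': at 11
pos 35 'b': at 12  emit P1@[35:35],P3@[32:35],P6@[33:35]
pos 36 'b': at 4 (fail-walked)  emit P1@[36:36]
pos 37 'c': at 0 (fail-walked)
pos 38 'a': at 5
pos 39 'a': at 6
pos 40 'c': at 7
pos 41 'a': at 8  emit P2@[38:41]
pos 42 'a': at 6 (fail-walked)
pos 43 'a': at 6 (fail-walked)
pos 44 'a': at 6 (fail-walked)
pos 45 'e': at 1 (fail-walked)
pos 46 'c': at 2
pos 47 'd': at 14  emit P5@[45:47]
pos 48 'e': at 10 (fail-walked)
pos 49 'c': at 2 (fail-walked)
pos 50 'd': at 14  emit P5@[48:50]
pos 51 'b': at 4 (fail-walked)  emit P1@[51:51]
pos 52 'b': at 4 (fail-walked)  emit P1@[52:52]
pos 53 'e': at 1 (fail-walked)
pos 54 'e': at 15
pos 55 'e': at 15 (fail-walked)
pos 56 'b': at 16  emit P1@[56:56],P6@[54:56]
pos 57 'e': at 1 (fail-walked)
pos 58 'c': at 2
pos 59 'b': at 3  emit P0@[57:59],P1@[59:59]
pos 60 'a': at 5 (fail-walked)
pos 61 'e': at 1 (fail-walked)
pos 62 'c': at 2
pos 63 'd': at 14  emit P5@[61:63]
pos 64 'c': at 0 (fail-walked)
pos 65 'e': at 1
pos 66 'e': at 15
pos 67 'b': at 16  emit P1@[67:67],P6@[65:67]
pos 68 'd': at 9 (fail-walked)
pos 69 'e': at 10
pos 70 'e': at 11
pos 71 'c': at 2 (fail-walked)
pos 72 'd': at 14  emit P5@[70:72]
pos 73 'e': at 10 (fail-walked)
pos 74 'd': at 9 (fail-walked)

Matches: [[4,1],[4,6],[6,4],[9,0],[9,1],[13,1],[13,3],[13,6],[14,1],[17,1],[20,4],[25,5],[31,2],[35,1],[35,3],[35,6],[36,1],[41,2],[47,5],[50,5],[51,1],[52,1],[56,1],[56,6],[59,0],[59,1],[63,5],[67,1],[67,6],[72,5]]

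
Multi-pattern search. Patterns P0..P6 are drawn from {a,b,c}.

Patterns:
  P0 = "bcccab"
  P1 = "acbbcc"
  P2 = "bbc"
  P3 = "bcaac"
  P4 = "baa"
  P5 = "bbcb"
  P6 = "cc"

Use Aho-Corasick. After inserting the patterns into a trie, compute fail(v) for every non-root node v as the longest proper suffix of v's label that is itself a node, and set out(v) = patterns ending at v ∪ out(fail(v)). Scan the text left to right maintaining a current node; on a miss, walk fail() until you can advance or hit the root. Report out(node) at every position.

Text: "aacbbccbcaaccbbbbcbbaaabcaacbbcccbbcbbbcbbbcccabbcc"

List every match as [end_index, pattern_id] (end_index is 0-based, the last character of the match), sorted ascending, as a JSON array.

Construct AC machine:
Trie nodes:
  0='ε' goto a→7 b→1 c→21
  1='b' goto a→18 b→13 c→2
  2='bc' goto a→15 c→3
  3='bcc' goto c→4
  4='bccc' goto a→5
  5='bccca' goto b→6
  6='bcccab' goto ·  ←P0
  7='a' goto c→8
  8='ac' goto b→9
  9='acb' goto b→10
  10='acbb' goto c→11
  11='acbbc' goto c→12
  12='acbbcc' goto ·  ←P1
  13='bb' goto c→14
  14='bbc' goto b→20  ←P2
  15='bca' goto a→16
  16='bcaa' goto c→17
  17='bcaac' goto ·  ←P3
  18='ba' goto a→19
  19='baa' goto ·  ←P4
  20='bbcb' goto ·  ←P5
  21='c' goto c→22
  22='cc' goto ·  ←P6

BFS fail/out derivation:
  fail(1) 'b': from fail(0)=0 chase 'b': 0 ⇒ 0;  out=∅∪out(0)=∅
  fail(7) 'a': from fail(0)=0 chase 'a': 0 ⇒ 0;  out=∅∪out(0)=∅
  fail(21) 'c': from fail(0)=0 chase 'c': 0 ⇒ 0;  out=∅∪out(0)=∅
  fail(2) 'bc': from fail(1)=0 chase 'c': 0 ⇒ 21;  out=∅∪out(21)=∅
  fail(8) 'ac': from fail(7)=0 chase 'c': 0 ⇒ 21;  out=∅∪out(21)=∅
  fail(13) 'bb': from fail(1)=0 chase 'b': 0 ⇒ 1;  out=∅∪out(1)=∅
  fail(18) 'ba': from fail(1)=0 chase 'a': 0 ⇒ 7;  out=∅∪out(7)=∅
  fail(22) 'cc': from fail(21)=0 chase 'c': 0 ⇒ 21;  out={6}∪out(21)={6}
  fail(3) 'bcc': from fail(2)=21 chase 'c': 21 ⇒ 22;  out=∅∪out(22)={6}
  fail(9) 'acb': from fail(8)=21 chase 'b': 21→0 ⇒ 1;  out=∅∪out(1)=∅
  fail(14) 'bbc': from fail(13)=1 chase 'c': 1 ⇒ 2;  out={2}∪out(2)={2}
  fail(15) 'bca': from fail(2)=21 chase 'a': 21→0 ⇒ 7;  out=∅∪out(7)=∅
  fail(19) 'baa': from fail(18)=7 chase 'a': 7→0 ⇒ 7;  out={4}∪out(7)={4}
  fail(4) 'bccc': from fail(3)=22 chase 'c': 22→21 ⇒ 22;  out=∅∪out(22)={6}
  fail(10) 'acbb': from fail(9)=1 chase 'b': 1 ⇒ 13;  out=∅∪out(13)=∅
  fail(16) 'bcaa': from fail(15)=7 chase 'a': 7→0 ⇒ 7;  out=∅∪out(7)=∅
  fail(20) 'bbcb': from fail(14)=2 chase 'b': 2→21→0 ⇒ 1;  out={5}∪out(1)={5}
  fail(5) 'bccca': from fail(4)=22 chase 'a': 22→21→0 ⇒ 7;  out=∅∪out(7)=∅
  fail(11) 'acbbc': from fail(10)=13 chase 'c': 13 ⇒ 14;  out=∅∪out(14)={2}
  fail(17) 'bcaac': from fail(16)=7 chase 'c': 7 ⇒ 8;  out={3}∪out(8)={3}
  fail(6) 'bcccab': from fail(5)=7 chase 'b': 7→0 ⇒ 1;  out={0}∪out(1)={0}
  fail(12) 'acbbcc': from fail(11)=14 chase 'c': 14→2 ⇒ 3;  out={1}∪out(3)={1,6}

Run:
i=0 'a': node 0→7
i=1 'a': node 7→7 (fail-walked)
i=2 'c': node 7→8
i=3 'b': node 8→9
i=4 'b': node 9→10
i=5 'c': node 10→11  emit P2@[3:5]
i=6 'c': node 11→12  emit P1@[1:6],P6@[5:6]
i=7 'b': node 12→1 (fail-walked)
i=8 'c': node 1→2
i=9 'a': node 2→15
i=10 'a': node 15→16
i=11 'c': node 16→17  emit P3@[7:11]
i=12 'c': node 17→22 (fail-walked)  emit P6@[11:12]
i=13 'b': node 22→1 (fail-walked)
i=14 'b': node 1→13
i=15 'b': node 13→13 (fail-walked)
i=16 'b': node 13→13 (fail-walked)
i=17 'c': node 13→14  emit P2@[15:17]
i=18 'b': node 14→20  emit P5@[15:18]
i=19 'b': node 20→13 (fail-walked)
i=20 'a': node 13→18 (fail-walked)
i=21 'a': node 18→19  emit P4@[19:21]
i=22 'a': node 19→7 (fail-walked)
i=23 'b': node 7→1 (fail-walked)
i=24 'c': node 1→2
i=25 'a': node 2→15
i=26 'a': node 15→16
i=27 'c': node 16→17  emit P3@[23:27]
i=28 'b': node 17→9 (fail-walked)
i=29 'b': node 9→10
i=30 'c': node 10→11  emit P2@[28:30]
i=31 'c': node 11→12  emit P1@[26:31],P6@[30:31]
i=32 'c': node 12→4 (fail-walked)  emit P6@[31:32]
i=33 'b': node 4→1 (fail-walked)
i=34 'b': node 1→13
i=35 'c': node 13→14  emit P2@[33:35]
i=36 'b': node 14→20  emit P5@[33:36]
i=37 'b': node 20→13 (fail-walked)
i=38 'b': node 13→13 (fail-walked)
i=39 'c': node 13→14  emit P2@[37:39]
i=40 'b': node 14→20  emit P5@[37:40]
i=41 'b': node 20→13 (fail-walked)
i=42 'b': node 13→13 (fail-walked)
i=43 'c': node 13→14  emit P2@[41:43]
i=44 'c': node 14→3 (fail-walked)  emit P6@[43:44]
i=45 'c': node 3→4  emit P6@[44:45]
i=46 'a': node 4→5
i=47 'b': node 5→6  emit P0@[42:47]
i=48 'b': node 6→13 (fail-walked)
i=49 'c': node 13→14  emit P2@[47:49]
i=50 'c': node 14→3 (fail-walked)  emit P6@[49:50]

All matches (sorted): [[5,2],[6,1],[6,6],[11,3],[12,6],[17,2],[18,5],[21,4],[27,3],[30,2],[31,1],[31,6],[32,6],[35,2],[36,5],[39,2],[40,5],[43,2],[44,6],[45,6],[47,0],[49,2],[50,6]]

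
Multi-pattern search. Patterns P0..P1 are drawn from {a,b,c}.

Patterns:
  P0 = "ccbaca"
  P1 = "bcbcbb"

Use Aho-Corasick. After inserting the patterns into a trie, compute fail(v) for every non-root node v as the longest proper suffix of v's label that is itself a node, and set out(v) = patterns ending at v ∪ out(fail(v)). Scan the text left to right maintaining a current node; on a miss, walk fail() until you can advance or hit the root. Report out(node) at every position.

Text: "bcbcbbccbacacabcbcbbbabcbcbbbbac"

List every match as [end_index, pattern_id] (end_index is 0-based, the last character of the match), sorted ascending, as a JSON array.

Build automaton:
Trie nodes:
  0='ε' goto b→7 c→1
  1='c' goto c→2
  2='cc' goto b→3
  3='ccb' goto a→4
  4='ccba' goto c→5
  5='ccbac' goto a→6
  6='ccbaca' goto ·  [P0 ends]
  7='b' goto c→8
  8='bc' goto b→9
  9='bcb' goto c→10
  10='bcbc' goto b→11
  11='bcbcb' goto b→12
  12='bcbcbb' goto ·  [P1 ends]

BFS fail/out derivation:
  n1('c'): parent n0 fail=0; on 'c' 0 → fail=0;  out ∅∪∅=∅
  n7('b'): parent n0 fail=0; on 'b' 0 → fail=0;  out ∅∪∅=∅
  n2('cc'): parent n1 fail=0; on 'c' 0 → fail=1;  out ∅∪∅=∅
  n8('bc'): parent n7 fail=0; on 'c' 0 → fail=1;  out ∅∪∅=∅
  n3('ccb'): parent n2 fail=1; on 'b' 1→0 → fail=7;  out ∅∪∅=∅
  n9('bcb'): parent n8 fail=1; on 'b' 1→0 → fail=7;  out ∅∪∅=∅
  n4('ccba'): parent n3 fail=7; on 'a' 7→0 → fail=0;  out ∅∪∅=∅
  n10('bcbc'): parent n9 fail=7; on 'c' 7 → fail=8;  out ∅∪∅=∅
  n5('ccbac'): parent n4 fail=0; on 'c' 0 → fail=1;  out ∅∪∅=∅
  n11('bcbcb'): parent n10 fail=8; on 'b' 8 → fail=9;  out ∅∪∅=∅
  n6('ccbaca'): parent n5 fail=1; on 'a' 1→0 → fail=0;  out {0}∪∅={0}
  n12('bcbcbb'): parent n11 fail=9; on 'b' 9→7→0 → fail=7;  out {1}∪∅={1}

Text stream:
[0] read 'b'  n0⇒n7
[1] read 'c'  n7⇒n8
[2] read 'b'  n8⇒n9
[3] read 'c'  n9⇒n10
[4] read 'b'  n10⇒n11
[5] read 'b'  n11⇒n12  → match P1@[0:5]
[6] read 'c'  n12⇒n8 (via fail)
[7] read 'c'  n8⇒n2 (via fail)
[8] read 'b'  n2⇒n3
[9] read 'a'  n3⇒n4
[10] read 'c'  n4⇒n5
[11] read 'a'  n5⇒n6  → match P0@[6:11]
[12] read 'c'  n6⇒n1 (via fail)
[13] read 'a'  n1⇒n0 (via fail)
[14] read 'b'  n0⇒n7
[15] read 'c'  n7⇒n8
[16] read 'b'  n8⇒n9
[17] read 'c'  n9⇒n10
[18] read 'b'  n10⇒n11
[19] read 'b'  n11⇒n12  → match P1@[14:19]
[20] read 'b'  n12⇒n7 (via fail)
[21] read 'a'  n7⇒n0 (via fail)
[22] read 'b'  n0⇒n7
[23] read 'c'  n7⇒n8
[24] read 'b'  n8⇒n9
[25] read 'c'  n9⇒n10
[26] read 'b'  n10⇒n11
[27] read 'b'  n11⇒n12  → match P1@[22:27]
[28] read 'b'  n12⇒n7 (via fail)
[29] read 'b'  n7⇒n7 (via fail)
[30] read 'a'  n7⇒n0 (via fail)
[31] read 'c'  n0⇒n1

Result: [[5,1],[11,0],[19,1],[27,1]]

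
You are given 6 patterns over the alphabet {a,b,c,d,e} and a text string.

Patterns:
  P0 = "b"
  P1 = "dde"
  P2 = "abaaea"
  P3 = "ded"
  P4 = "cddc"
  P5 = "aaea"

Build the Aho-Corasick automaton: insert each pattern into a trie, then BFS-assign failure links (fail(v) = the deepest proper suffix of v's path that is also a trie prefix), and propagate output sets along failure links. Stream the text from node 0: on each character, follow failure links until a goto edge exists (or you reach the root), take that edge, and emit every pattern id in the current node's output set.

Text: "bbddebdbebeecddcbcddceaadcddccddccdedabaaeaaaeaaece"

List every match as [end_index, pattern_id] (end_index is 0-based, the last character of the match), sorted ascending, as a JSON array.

Build:
Trie nodes:
  0='ε' goto a→5 b→1 c→13 d→2
  1='b' goto ·  ←P0
  2='d' goto d→3 e→11
  3='dd' goto e→4
  4='dde' goto ·  ←P1
  5='a' goto a→17 b→6
  6='ab' goto a→7
  7='aba' goto a→8
  8='abaa' goto e→9
  9='abaae' goto a→10
  10='abaaea' goto ·  ←P2
  11='de' goto d→12
  12='ded' goto ·  ←P3
  13='c' goto d→14
  14='cd' goto d→15
  15='cdd' goto c→16
  16='cddc' goto ·  ←P4
  17='aa' goto e→18
  18='aae' goto a→19
  19='aaea' goto ·  ←P5

BFS fail/out derivation:
  n1('b'): parent n0 fail=0; on 'b' 0 → fail=0;  out {0}∪∅={0}
  n2('d'): parent n0 fail=0; on 'd' 0 → fail=0;  out ∅∪∅=∅
  n5('a'): parent n0 fail=0; on 'a' 0 → fail=0;  out ∅∪∅=∅
  n13('c'): parent n0 fail=0; on 'c' 0 → fail=0;  out ∅∪∅=∅
  n3('dd'): parent n2 fail=0; on 'd' 0 → fail=2;  out ∅∪∅=∅
  n6('ab'): parent n5 fail=0; on 'b' 0 → fail=1;  out ∅∪{0}={0}
  n11('de'): parent n2 fail=0; on 'e' 0 → fail=0;  out ∅∪∅=∅
  n14('cd'): parent n13 fail=0; on 'd' 0 → fail=2;  out ∅∪∅=∅
  n17('aa'): parent n5 fail=0; on 'a' 0 → fail=5;  out ∅∪∅=∅
  n4('dde'): parent n3 fail=2; on 'e' 2 → fail=11;  out {1}∪∅={1}
  n7('aba'): parent n6 fail=1; on 'a' 1→0 → fail=5;  out ∅∪∅=∅
  n12('ded'): parent n11 fail=0; on 'd' 0 → fail=2;  out {3}∪∅={3}
  n15('cdd'): parent n14 fail=2; on 'd' 2 → fail=3;  out ∅∪∅=∅
  n18('aae'): parent n17 fail=5; on 'e' 5→0 → fail=0;  out ∅∪∅=∅
  n8('abaa'): parent n7 fail=5; on 'a' 5 → fail=17;  out ∅∪∅=∅
  n16('cddc'): parent n15 fail=3; on 'c' 3→2→0 → fail=13;  out {4}∪∅={4}
  n19('aaea'): parent n18 fail=0; on 'a' 0 → fail=5;  out {5}∪∅={5}
  n9('abaae'): parent n8 fail=17; on 'e' 17 → fail=18;  out ∅∪∅=∅
  n10('abaaea'): parent n9 fail=18; on 'a' 18 → fail=19;  out {2}∪{5}={2,5}

Run:
[0] read 'b'  n0⇒n1  → match P0@[0:0]
[1] read 'b'  n1⇒n1 (via fail)  → match P0@[1:1]
[2] read 'd'  n1⇒n2 (via fail)
[3] read 'd'  n2⇒n3
[4] read 'e'  n3⇒n4  → match P1@[2:4]
[5] read 'b'  n4⇒n1 (via fail)  → match P0@[5:5]
[6] read 'd'  n1⇒n2 (via fail)
[7] read 'b'  n2⇒n1 (via fail)  → match P0@[7:7]
[8] read 'e'  n1⇒n0 (via fail)
[9] read 'b'  n0⇒n1  → match P0@[9:9]
[10] read 'e'  n1⇒n0 (via fail)
[11] read 'e'  n0⇒n0
[12] read 'c'  n0⇒n13
[13] read 'd'  n13⇒n14
[14] read 'd'  n14⇒n15
[15] read 'c'  n15⇒n16  → match P4@[12:15]
[16] read 'b'  n16⇒n1 (via fail)  → match P0@[16:16]
[17] read 'c'  n1⇒n13 (via fail)
[18] read 'd'  n13⇒n14
[19] read 'd'  n14⇒n15
[20] read 'c'  n15⇒n16  → match P4@[17:20]
[21] read 'e'  n16⇒n0 (via fail)
[22] read 'a'  n0⇒n5
[23] read 'a'  n5⇒n17
[24] read 'd'  n17⇒n2 (via fail)
[25] read 'c'  n2⇒n13 (via fail)
[26] read 'd'  n13⇒n14
[27] read 'd'  n14⇒n15
[28] read 'c'  n15⇒n16  → match P4@[25:28]
[29] read 'c'  n16⇒n13 (via fail)
[30] read 'd'  n13⇒n14
[31] read 'd'  n14⇒n15
[32] read 'c'  n15⇒n16  → match P4@[29:32]
[33] read 'c'  n16⇒n13 (via fail)
[34] read 'd'  n13⇒n14
[35] read 'e'  n14⇒n11 (via fail)
[36] read 'd'  n11⇒n12  → match P3@[34:36]
[37] read 'a'  n12⇒n5 (via fail)
[38] read 'b'  n5⇒n6  → match P0@[38:38]
[39] read 'a'  n6⇒n7
[40] read 'a'  n7⇒n8
[41] read 'e'  n8⇒n9
[42] read 'a'  n9⇒n10  → match P2@[37:42],P5@[39:42]
[43] read 'a'  n10⇒n17 (via fail)
[44] read 'a'  n17⇒n17 (via fail)
[45] read 'e'  n17⇒n18
[46] read 'a'  n18⇒n19  → match P5@[43:46]
[47] read 'a'  n19⇒n17 (via fail)
[48] read 'e'  n17⇒n18
[49] read 'c'  n18⇒n13 (via fail)
[50] read 'e'  n13⇒n0 (via fail)

Matches: [[0,0],[1,0],[4,1],[5,0],[7,0],[9,0],[15,4],[16,0],[20,4],[28,4],[32,4],[36,3],[38,0],[42,2],[42,5],[46,5]]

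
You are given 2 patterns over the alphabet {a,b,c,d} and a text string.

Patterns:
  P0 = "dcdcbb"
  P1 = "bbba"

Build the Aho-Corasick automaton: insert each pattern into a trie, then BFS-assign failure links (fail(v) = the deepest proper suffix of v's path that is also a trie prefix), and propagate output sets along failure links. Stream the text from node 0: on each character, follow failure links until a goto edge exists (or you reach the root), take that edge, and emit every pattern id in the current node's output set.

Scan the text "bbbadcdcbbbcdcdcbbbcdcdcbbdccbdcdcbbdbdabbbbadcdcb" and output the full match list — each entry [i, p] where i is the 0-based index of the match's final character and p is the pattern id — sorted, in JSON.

Construct AC machine:
Trie nodes:
  n0 'ε': b→7 d→1
  n1 'd': c→2
  n2 'dc': d→3
  n3 'dcd': c→4
  n4 'dcdc': b→5
  n5 'dcdcb': b→6
  n6 'dcdcbb': ·  ←P0
  n7 'b': b→8
  n8 'bb': b→9
  n9 'bbb': a→10
  n10 'bbba': ·  ←P1

Failure links (BFS by depth):
  n1('d'): parent n0 fail=0; on 'd' 0 → fail=0;  out ∅∪∅=∅
  n7('b'): parent n0 fail=0; on 'b' 0 → fail=0;  out ∅∪∅=∅
  n2('dc'): parent n1 fail=0; on 'c' 0 → fail=0;  out ∅∪∅=∅
  n8('bb'): parent n7 fail=0; on 'b' 0 → fail=7;  out ∅∪∅=∅
  n3('dcd'): parent n2 fail=0; on 'd' 0 → fail=1;  out ∅∪∅=∅
  n9('bbb'): parent n8 fail=7; on 'b' 7 → fail=8;  out ∅∪∅=∅
  n4('dcdc'): parent n3 fail=1; on 'c' 1 → fail=2;  out ∅∪∅=∅
  n10('bbba'): parent n9 fail=8; on 'a' 8→7→0 → fail=0;  out {1}∪∅={1}
  n5('dcdcb'): parent n4 fail=2; on 'b' 2→0 → fail=7;  out ∅∪∅=∅
  n6('dcdcbb'): parent n5 fail=7; on 'b' 7 → fail=8;  out {0}∪∅={0}

Text stream:
i=0 'b': node 0→7
i=1 'b': node 7→8
i=2 'b': node 8→9
i=3 'a': node 9→10  emit P1@[0:3]
i=4 'd': node 10→1 (via fail)
i=5 'c': node 1→2
i=6 'd': node 2→3
i=7 'c': node 3→4
i=8 'b': node 4→5
i=9 'b': node 5→6  emit P0@[4:9]
i=10 'b': node 6→9 (via fail)
i=11 'c': node 9→0 (via fail)
i=12 'd': node 0→1
i=13 'c': node 1→2
i=14 'd': node 2→3
i=15 'c': node 3→4
i=16 'b': node 4→5
i=17 'b': node 5→6  emit P0@[12:17]
i=18 'b': node 6→9 (via fail)
i=19 'c': node 9→0 (via fail)
i=20 'd': node 0→1
i=21 'c': node 1→2
i=22 'd': node 2→3
i=23 'c': node 3→4
i=24 'b': node 4→5
i=25 'b': node 5→6  emit P0@[20:25]
i=26 'd': node 6→1 (via fail)
i=27 'c': node 1→2
i=28 'c': node 2→0 (via fail)
i=29 'b': node 0→7
i=30 'd': node 7→1 (via fail)
i=31 'c': node 1→2
i=32 'd': node 2→3
i=33 'c': node 3→4
i=34 'b': node 4→5
i=35 'b': node 5→6  emit P0@[30:35]
i=36 'd': node 6→1 (via fail)
i=37 'b': node 1→7 (via fail)
i=38 'd': node 7→1 (via fail)
i=39 'a': node 1→0 (via fail)
i=40 'b': node 0→7
i=41 'b': node 7→8
i=42 'b': node 8→9
i=43 'b': node 9→9 (via fail)
i=44 'a': node 9→10  emit P1@[41:44]
i=45 'd': node 10→1 (via fail)
i=46 'c': node 1→2
i=47 'd': node 2→3
i=48 'c': node 3→4
i=49 'b': node 4→5

Matches: [[3,1],[9,0],[17,0],[25,0],[35,0],[44,1]]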